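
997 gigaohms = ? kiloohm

997000000 kiloohms

giga = 10^9, kilo = 10^3; factor is 10^6.
997 × 10^6 = 997000000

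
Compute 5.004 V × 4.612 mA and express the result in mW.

23.078448 mW

5.004 × 4.612 × 10⁻³ = 23.078448 × 10⁻³ W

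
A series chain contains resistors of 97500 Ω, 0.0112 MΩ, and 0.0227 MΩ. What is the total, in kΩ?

In kΩ:
  97500 Ω = 97500e-3 kΩ = 97.5
  0.0112 MΩ = 0.0112e3 kΩ = 11.2
  0.0227 MΩ = 0.0227e3 kΩ = 22.7
Sum: 97.5 + 11.2 + 22.7 = 131.4

131.4 kΩ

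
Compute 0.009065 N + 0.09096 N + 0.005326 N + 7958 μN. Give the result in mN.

113.309 mN

In mN:
  0.009065 N = 0.009065e3 mN = 9.065
  0.09096 N = 0.09096e3 mN = 90.96
  0.005326 N = 0.005326e3 mN = 5.326
  7958 μN = 7958e-3 mN = 7.958
Sum: 9.065 + 90.96 + 5.326 + 7.958 = 113.309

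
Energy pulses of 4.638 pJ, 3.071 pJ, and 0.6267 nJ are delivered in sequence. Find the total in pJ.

634.409 pJ

In pJ:
  4.638 pJ → 4.638
  3.071 pJ → 3.071
  0.6267 nJ = 0.6267 × 10^3 pJ = 626.7
Sum: 4.638 + 3.071 + 626.7 = 634.409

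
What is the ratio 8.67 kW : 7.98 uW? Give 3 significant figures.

1090000000

(8.67 × 10^3) / (7.98 × 10^-6) = 1.086 × 10^9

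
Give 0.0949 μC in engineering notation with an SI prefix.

= 94.9 × 10⁻⁹ C; 10⁻⁹ is nano.

94.9 nC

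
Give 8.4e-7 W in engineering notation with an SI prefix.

= 840e-9 W; 1e-9 is nano.

840 nW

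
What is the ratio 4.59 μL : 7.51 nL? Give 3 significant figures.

(4.59 × 10^-6) / (7.51 × 10^-9) = 0.6112 × 10^3

611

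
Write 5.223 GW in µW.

5223000000000000 µW

giga = 1e9, micro = 1e-6; factor is 1e15.
5.223 × 1e15 = 5223000000000000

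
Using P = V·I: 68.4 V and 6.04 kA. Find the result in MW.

0.413136 MW

68.4 × 6.04 × 10^3 = 413.136 × 10^3 W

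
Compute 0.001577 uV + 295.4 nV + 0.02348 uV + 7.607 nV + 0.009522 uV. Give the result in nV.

337.586 nV

In nV:
  0.001577 uV = 0.001577 × 10^3 nV = 1.577
  295.4 nV → 295.4
  0.02348 uV = 0.02348 × 10^3 nV = 23.48
  7.607 nV → 7.607
  0.009522 uV = 0.009522 × 10^3 nV = 9.522
Sum: 1.577 + 295.4 + 23.48 + 7.607 + 9.522 = 337.586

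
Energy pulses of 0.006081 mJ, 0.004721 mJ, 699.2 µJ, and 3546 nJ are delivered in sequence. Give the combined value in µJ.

In µJ:
  0.006081 mJ = 0.006081 × 10^3 µJ = 6.081
  0.004721 mJ = 0.004721 × 10^3 µJ = 4.721
  699.2 µJ → 699.2
  3546 nJ = 3546 × 10^-3 µJ = 3.546
Sum: 6.081 + 4.721 + 699.2 + 3.546 = 713.548

713.548 µJ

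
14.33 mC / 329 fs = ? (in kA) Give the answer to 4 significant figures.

(14.33 × 10⁻³) / (329 × 10⁻¹⁵) = 0.0435562 × 10¹² A

43560000 kA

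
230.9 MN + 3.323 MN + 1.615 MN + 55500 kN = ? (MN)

291.338 MN

In MN:
  230.9 MN → 230.9
  3.323 MN → 3.323
  1.615 MN → 1.615
  55500 kN = 55500e-3 MN = 55.5
Sum: 230.9 + 3.323 + 1.615 + 55.5 = 291.338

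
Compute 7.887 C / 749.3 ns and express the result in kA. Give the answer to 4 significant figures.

(7.887) / (749.3 × 10⁻⁹) = 0.0105258 × 10⁹ A

10530 kA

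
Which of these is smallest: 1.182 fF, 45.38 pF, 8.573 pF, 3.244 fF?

1.182 fF

1.182 fF = 0.000000000000001182 F
45.38 pF = 0.00000000004538 F
8.573 pF = 0.000000000008573 F
3.244 fF = 0.000000000000003244 F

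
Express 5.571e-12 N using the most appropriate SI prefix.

5.571 pN

= 5.571e-12 N; 1e-12 is pico.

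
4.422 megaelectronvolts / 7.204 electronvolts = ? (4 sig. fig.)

(4.422 × 10⁶) / (7.204) = 0.61383 × 10⁶

613800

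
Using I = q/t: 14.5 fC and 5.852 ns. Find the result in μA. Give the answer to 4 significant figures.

2.478 μA

(14.5 × 10^-15) / (5.852 × 10^-9) = 2.47779 × 10^-6 A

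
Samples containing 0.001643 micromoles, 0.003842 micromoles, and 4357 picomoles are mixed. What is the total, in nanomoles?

9.842 nanomoles

In nanomoles:
  0.001643 micromoles = 0.001643 × 10³ nanomoles = 1.643
  0.003842 micromoles = 0.003842 × 10³ nanomoles = 3.842
  4357 picomoles = 4357 × 10⁻³ nanomoles = 4.357
Sum: 1.643 + 3.842 + 4.357 = 9.842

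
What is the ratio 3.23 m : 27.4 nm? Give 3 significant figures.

118000000

(3.23) / (27.4e-9) = 0.1179e9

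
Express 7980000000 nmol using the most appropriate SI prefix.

= 7.98 mol; mantissa already in [1, 1000).

7.98 mol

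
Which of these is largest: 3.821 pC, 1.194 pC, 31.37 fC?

3.821 pC = 0.000000000003821 C
1.194 pC = 0.000000000001194 C
31.37 fC = 0.00000000000003137 C

3.821 pC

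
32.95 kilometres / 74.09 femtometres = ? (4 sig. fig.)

444700000000000000

(32.95 × 10³) / (74.09 × 10⁻¹⁵) = 0.44473 × 10¹⁸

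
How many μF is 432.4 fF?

0.0000004324 μF

femto = 10⁻¹⁵, micro = 10⁻⁶; factor is 10⁻⁹.
432.4 × 10⁻⁹ = 0.0000004324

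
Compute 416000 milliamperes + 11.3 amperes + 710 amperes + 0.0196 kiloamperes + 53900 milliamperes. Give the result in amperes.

In amperes:
  416000 milliamperes = 416000e-3 amperes = 416
  11.3 amperes → 11.3
  710 amperes → 710
  0.0196 kiloamperes = 0.0196e3 amperes = 19.6
  53900 milliamperes = 53900e-3 amperes = 53.9
Sum: 416 + 11.3 + 710 + 19.6 + 53.9 = 1210.8

1210.8 amperes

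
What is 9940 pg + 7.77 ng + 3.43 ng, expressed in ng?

21.14 ng

In ng:
  9940 pg = 9940 × 10^-3 ng = 9.94
  7.77 ng → 7.77
  3.43 ng → 3.43
Sum: 9.94 + 7.77 + 3.43 = 21.14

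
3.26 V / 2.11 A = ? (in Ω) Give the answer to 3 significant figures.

(3.26) / (2.11) = 1.545 Ω

1.55 Ω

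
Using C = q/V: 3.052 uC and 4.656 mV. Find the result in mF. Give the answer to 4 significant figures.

0.6555 mF

(3.052 × 10^-6) / (4.656 × 10^-3) = 0.655498 × 10^-3 F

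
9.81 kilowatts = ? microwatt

kilo = 1e3, micro = 1e-6; factor is 1e9.
9.81 × 1e9 = 9810000000

9810000000 microwatts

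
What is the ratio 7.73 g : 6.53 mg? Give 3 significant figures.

(7.73) / (6.53 × 10⁻³) = 1.184 × 10³

1180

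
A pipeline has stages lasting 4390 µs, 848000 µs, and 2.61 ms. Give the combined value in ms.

855 ms

In ms:
  4390 µs = 4390e-3 ms = 4.39
  848000 µs = 848000e-3 ms = 848
  2.61 ms → 2.61
Sum: 4.39 + 848 + 2.61 = 855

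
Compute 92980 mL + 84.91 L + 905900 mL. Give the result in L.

In L:
  92980 mL = 92980 × 10⁻³ L = 92.98
  84.91 L → 84.91
  905900 mL = 905900 × 10⁻³ L = 905.9
Sum: 92.98 + 84.91 + 905.9 = 1083.79

1083.79 L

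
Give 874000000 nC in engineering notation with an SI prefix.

874 mC

= 874 × 10⁻³ C; 10⁻³ is milli.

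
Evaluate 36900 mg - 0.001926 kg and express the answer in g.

34.974 g

In g:
  36900 mg = 36900 × 10⁻³ g = 36.9
  0.001926 kg = 0.001926 × 10³ g = 1.926
Difference: 36.9 - 1.926 = 34.974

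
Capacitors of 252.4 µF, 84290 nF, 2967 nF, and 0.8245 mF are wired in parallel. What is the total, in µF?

1164.157 µF

In µF:
  252.4 µF → 252.4
  84290 nF = 84290e-3 µF = 84.29
  2967 nF = 2967e-3 µF = 2.967
  0.8245 mF = 0.8245e3 µF = 824.5
Sum: 252.4 + 84.29 + 2.967 + 824.5 = 1164.157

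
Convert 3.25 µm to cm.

micro = 1e-6, centi = 1e-2; factor is 1e-4.
3.25 × 1e-4 = 0.000325

0.000325 cm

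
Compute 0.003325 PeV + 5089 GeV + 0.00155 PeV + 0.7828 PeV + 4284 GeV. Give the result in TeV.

In TeV:
  0.003325 PeV = 0.003325 × 10^3 TeV = 3.325
  5089 GeV = 5089 × 10^-3 TeV = 5.089
  0.00155 PeV = 0.00155 × 10^3 TeV = 1.55
  0.7828 PeV = 0.7828 × 10^3 TeV = 782.8
  4284 GeV = 4284 × 10^-3 TeV = 4.284
Sum: 3.325 + 5.089 + 1.55 + 782.8 + 4.284 = 797.048

797.048 TeV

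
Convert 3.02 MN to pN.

mega = 10^6, pico = 10^-12; factor is 10^18.
3.02 × 10^18 = 3020000000000000000

3020000000000000000 pN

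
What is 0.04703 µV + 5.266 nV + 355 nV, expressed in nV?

407.296 nV

In nV:
  0.04703 µV = 0.04703 × 10^3 nV = 47.03
  5.266 nV → 5.266
  355 nV → 355
Sum: 47.03 + 5.266 + 355 = 407.296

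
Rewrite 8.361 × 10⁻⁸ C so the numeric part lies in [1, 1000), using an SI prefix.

83.61 nC

= 83.61 × 10⁻⁹ C; 10⁻⁹ is nano.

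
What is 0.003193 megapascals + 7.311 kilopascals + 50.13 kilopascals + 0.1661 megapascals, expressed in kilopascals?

226.734 kilopascals

In kilopascals:
  0.003193 megapascals = 0.003193 × 10³ kilopascals = 3.193
  7.311 kilopascals → 7.311
  50.13 kilopascals → 50.13
  0.1661 megapascals = 0.1661 × 10³ kilopascals = 166.1
Sum: 3.193 + 7.311 + 50.13 + 166.1 = 226.734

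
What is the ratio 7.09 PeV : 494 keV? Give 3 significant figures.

14400000000

(7.09 × 10^15) / (494 × 10^3) = 0.01435 × 10^12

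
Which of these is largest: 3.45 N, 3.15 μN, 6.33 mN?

3.45 N = 3.45 N
3.15 μN = 0.00000315 N
6.33 mN = 0.00633 N

3.45 N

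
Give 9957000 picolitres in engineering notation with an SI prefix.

9.957 microlitres

= 9.957e-6 litres; 1e-6 is micro.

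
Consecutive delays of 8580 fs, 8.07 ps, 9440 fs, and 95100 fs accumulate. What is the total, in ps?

121.19 ps

In ps:
  8580 fs = 8580 × 10⁻³ ps = 8.58
  8.07 ps → 8.07
  9440 fs = 9440 × 10⁻³ ps = 9.44
  95100 fs = 95100 × 10⁻³ ps = 95.1
Sum: 8.58 + 8.07 + 9.44 + 95.1 = 121.19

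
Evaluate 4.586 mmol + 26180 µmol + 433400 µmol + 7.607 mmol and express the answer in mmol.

In mmol:
  4.586 mmol → 4.586
  26180 µmol = 26180 × 10⁻³ mmol = 26.18
  433400 µmol = 433400 × 10⁻³ mmol = 433.4
  7.607 mmol → 7.607
Sum: 4.586 + 26.18 + 433.4 + 7.607 = 471.773

471.773 mmol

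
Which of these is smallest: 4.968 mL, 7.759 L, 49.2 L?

4.968 mL

4.968 mL = 0.004968 L
7.759 L = 7.759 L
49.2 L = 49.2 L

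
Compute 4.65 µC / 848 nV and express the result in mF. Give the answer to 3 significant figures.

(4.65 × 10^-6) / (848 × 10^-9) = 0.0054835 × 10^3 F

5480 mF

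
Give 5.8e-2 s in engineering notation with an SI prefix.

= 58e-3 s; 1e-3 is milli.

58 ms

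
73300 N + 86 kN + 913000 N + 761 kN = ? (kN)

In kN:
  73300 N = 73300e-3 kN = 73.3
  86 kN → 86
  913000 N = 913000e-3 kN = 913
  761 kN → 761
Sum: 73.3 + 86 + 913 + 761 = 1833.3

1833.3 kN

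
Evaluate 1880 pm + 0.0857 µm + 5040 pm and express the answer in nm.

In nm:
  1880 pm = 1880e-3 nm = 1.88
  0.0857 µm = 0.0857e3 nm = 85.7
  5040 pm = 5040e-3 nm = 5.04
Sum: 1.88 + 85.7 + 5.04 = 92.62

92.62 nm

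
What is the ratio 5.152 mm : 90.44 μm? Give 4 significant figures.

(5.152 × 10⁻³) / (90.44 × 10⁻⁶) = 0.056966 × 10³

56.97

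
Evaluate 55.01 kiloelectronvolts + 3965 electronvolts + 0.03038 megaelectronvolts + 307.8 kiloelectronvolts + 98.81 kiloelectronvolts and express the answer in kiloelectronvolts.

495.965 kiloelectronvolts

In kiloelectronvolts:
  55.01 kiloelectronvolts → 55.01
  3965 electronvolts = 3965 × 10⁻³ kiloelectronvolts = 3.965
  0.03038 megaelectronvolts = 0.03038 × 10³ kiloelectronvolts = 30.38
  307.8 kiloelectronvolts → 307.8
  98.81 kiloelectronvolts → 98.81
Sum: 55.01 + 3.965 + 30.38 + 307.8 + 98.81 = 495.965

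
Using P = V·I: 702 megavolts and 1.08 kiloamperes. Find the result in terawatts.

0.75816 terawatts

702 × 10⁶ × 1.08 × 10³ = 758.16 × 10⁹ W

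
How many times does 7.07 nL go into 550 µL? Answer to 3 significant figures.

77800

(550e-6) / (7.07e-9) = 77.79e3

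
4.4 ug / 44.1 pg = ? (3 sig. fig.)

(4.4 × 10^-6) / (44.1 × 10^-12) = 0.09977 × 10^6

99800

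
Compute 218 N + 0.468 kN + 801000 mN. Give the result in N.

1487 N

In N:
  218 N → 218
  0.468 kN = 0.468 × 10³ N = 468
  801000 mN = 801000 × 10⁻³ N = 801
Sum: 218 + 468 + 801 = 1487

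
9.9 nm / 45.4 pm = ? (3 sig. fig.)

(9.9e-9) / (45.4e-12) = 0.2181e3

218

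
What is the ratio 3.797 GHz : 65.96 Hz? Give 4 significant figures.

57570000

(3.797e9) / (65.96) = 0.057565e9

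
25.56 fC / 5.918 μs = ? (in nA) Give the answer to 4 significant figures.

(25.56e-15) / (5.918e-6) = 4.31903e-9 A

4.319 nA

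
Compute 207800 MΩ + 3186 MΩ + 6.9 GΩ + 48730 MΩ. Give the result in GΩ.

266.616 GΩ

In GΩ:
  207800 MΩ = 207800 × 10^-3 GΩ = 207.8
  3186 MΩ = 3186 × 10^-3 GΩ = 3.186
  6.9 GΩ → 6.9
  48730 MΩ = 48730 × 10^-3 GΩ = 48.73
Sum: 207.8 + 3.186 + 6.9 + 48.73 = 266.616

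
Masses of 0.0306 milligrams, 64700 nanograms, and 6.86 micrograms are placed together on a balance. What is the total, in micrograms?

In micrograms:
  0.0306 milligrams = 0.0306 × 10^3 micrograms = 30.6
  64700 nanograms = 64700 × 10^-3 micrograms = 64.7
  6.86 micrograms → 6.86
Sum: 30.6 + 64.7 + 6.86 = 102.16

102.16 micrograms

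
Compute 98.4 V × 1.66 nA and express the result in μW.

98.4 × 1.66 × 10^-9 = 163.344 × 10^-9 W

0.163344 μW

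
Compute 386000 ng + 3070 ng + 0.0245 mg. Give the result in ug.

413.57 ug

In ug:
  386000 ng = 386000 × 10⁻³ ug = 386
  3070 ng = 3070 × 10⁻³ ug = 3.07
  0.0245 mg = 0.0245 × 10³ ug = 24.5
Sum: 386 + 3.07 + 24.5 = 413.57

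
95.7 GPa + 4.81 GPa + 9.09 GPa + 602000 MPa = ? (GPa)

711.6 GPa

In GPa:
  95.7 GPa → 95.7
  4.81 GPa → 4.81
  9.09 GPa → 9.09
  602000 MPa = 602000 × 10^-3 GPa = 602
Sum: 95.7 + 4.81 + 9.09 + 602 = 711.6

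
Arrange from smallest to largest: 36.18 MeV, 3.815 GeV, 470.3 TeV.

36.18 MeV = 36180000 eV
3.815 GeV = 3815000000 eV
470.3 TeV = 470300000000000 eV

36.18 MeV < 3.815 GeV < 470.3 TeV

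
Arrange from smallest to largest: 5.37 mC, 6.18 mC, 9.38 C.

5.37 mC = 0.00537 C
6.18 mC = 0.00618 C
9.38 C = 9.38 C

5.37 mC < 6.18 mC < 9.38 C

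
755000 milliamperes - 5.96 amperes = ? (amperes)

749.04 amperes

In amperes:
  755000 milliamperes = 755000e-3 amperes = 755
  5.96 amperes → 5.96
Difference: 755 - 5.96 = 749.04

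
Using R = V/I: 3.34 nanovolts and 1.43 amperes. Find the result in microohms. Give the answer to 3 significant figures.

(3.34 × 10^-9) / (1.43) = 2.3357 × 10^-9 Ω

0.00234 microohms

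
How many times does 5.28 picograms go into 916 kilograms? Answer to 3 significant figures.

173000000000000000

(916 × 10³) / (5.28 × 10⁻¹²) = 173.5 × 10¹⁵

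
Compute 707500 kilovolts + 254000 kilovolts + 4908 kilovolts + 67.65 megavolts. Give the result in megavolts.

In megavolts:
  707500 kilovolts = 707500 × 10⁻³ megavolts = 707.5
  254000 kilovolts = 254000 × 10⁻³ megavolts = 254
  4908 kilovolts = 4908 × 10⁻³ megavolts = 4.908
  67.65 megavolts → 67.65
Sum: 707.5 + 254 + 4.908 + 67.65 = 1034.058

1034.058 megavolts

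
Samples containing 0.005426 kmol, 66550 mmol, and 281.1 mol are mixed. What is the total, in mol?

In mol:
  0.005426 kmol = 0.005426e3 mol = 5.426
  66550 mmol = 66550e-3 mol = 66.55
  281.1 mol → 281.1
Sum: 5.426 + 66.55 + 281.1 = 353.076

353.076 mol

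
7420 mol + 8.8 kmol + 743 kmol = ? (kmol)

In kmol:
  7420 mol = 7420 × 10⁻³ kmol = 7.42
  8.8 kmol → 8.8
  743 kmol → 743
Sum: 7.42 + 8.8 + 743 = 759.22

759.22 kmol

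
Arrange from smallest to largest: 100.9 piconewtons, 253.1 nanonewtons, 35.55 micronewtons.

100.9 piconewtons < 253.1 nanonewtons < 35.55 micronewtons

100.9 piconewtons = 0.0000000001009 newtons
253.1 nanonewtons = 0.0000002531 newtons
35.55 micronewtons = 0.00003555 newtons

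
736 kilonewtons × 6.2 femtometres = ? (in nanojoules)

736 × 10^3 × 6.2 × 10^-15 = 4563.2 × 10^-12 J

4.5632 nanojoules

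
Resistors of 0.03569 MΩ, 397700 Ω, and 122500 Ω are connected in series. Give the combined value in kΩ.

In kΩ:
  0.03569 MΩ = 0.03569e3 kΩ = 35.69
  397700 Ω = 397700e-3 kΩ = 397.7
  122500 Ω = 122500e-3 kΩ = 122.5
Sum: 35.69 + 397.7 + 122.5 = 555.89

555.89 kΩ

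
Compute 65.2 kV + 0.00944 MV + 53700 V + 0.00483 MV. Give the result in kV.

In kV:
  65.2 kV → 65.2
  0.00944 MV = 0.00944e3 kV = 9.44
  53700 V = 53700e-3 kV = 53.7
  0.00483 MV = 0.00483e3 kV = 4.83
Sum: 65.2 + 9.44 + 53.7 + 4.83 = 133.17

133.17 kV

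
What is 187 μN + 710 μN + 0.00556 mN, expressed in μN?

In μN:
  187 μN → 187
  710 μN → 710
  0.00556 mN = 0.00556 × 10^3 μN = 5.56
Sum: 187 + 710 + 5.56 = 902.56

902.56 μN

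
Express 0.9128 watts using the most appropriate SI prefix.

= 912.8 × 10⁻³ watts; 10⁻³ is milli.

912.8 milliwatts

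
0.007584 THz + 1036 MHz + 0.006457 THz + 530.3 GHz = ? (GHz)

545.377 GHz

In GHz:
  0.007584 THz = 0.007584 × 10^3 GHz = 7.584
  1036 MHz = 1036 × 10^-3 GHz = 1.036
  0.006457 THz = 0.006457 × 10^3 GHz = 6.457
  530.3 GHz → 530.3
Sum: 7.584 + 1.036 + 6.457 + 530.3 = 545.377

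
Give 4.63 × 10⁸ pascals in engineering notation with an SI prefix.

= 463 × 10⁶ pascals; 10⁶ is mega.

463 megapascals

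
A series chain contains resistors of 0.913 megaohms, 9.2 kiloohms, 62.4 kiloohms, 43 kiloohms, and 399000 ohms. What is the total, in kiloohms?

1426.6 kiloohms

In kiloohms:
  0.913 megaohms = 0.913 × 10³ kiloohms = 913
  9.2 kiloohms → 9.2
  62.4 kiloohms → 62.4
  43 kiloohms → 43
  399000 ohms = 399000 × 10⁻³ kiloohms = 399
Sum: 913 + 9.2 + 62.4 + 43 + 399 = 1426.6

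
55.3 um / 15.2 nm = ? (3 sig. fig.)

3640

(55.3 × 10⁻⁶) / (15.2 × 10⁻⁹) = 3.638 × 10³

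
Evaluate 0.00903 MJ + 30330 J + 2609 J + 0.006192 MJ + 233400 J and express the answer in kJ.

281.561 kJ

In kJ:
  0.00903 MJ = 0.00903e3 kJ = 9.03
  30330 J = 30330e-3 kJ = 30.33
  2609 J = 2609e-3 kJ = 2.609
  0.006192 MJ = 0.006192e3 kJ = 6.192
  233400 J = 233400e-3 kJ = 233.4
Sum: 9.03 + 30.33 + 2.609 + 6.192 + 233.4 = 281.561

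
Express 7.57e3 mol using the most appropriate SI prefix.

= 7.57e3 mol; 1e3 is kilo.

7.57 kmol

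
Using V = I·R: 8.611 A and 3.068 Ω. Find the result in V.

8.611 × 3.068 = 26.418548 V

26.418548 V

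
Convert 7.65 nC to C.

0.00000000765 C

nano = 10^-9, (no prefix) = 10^0; factor is 10^-9.
7.65 × 10^-9 = 0.00000000765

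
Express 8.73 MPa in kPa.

8730 kPa

mega = 10^6, kilo = 10^3; factor is 10^3.
8.73 × 10^3 = 8730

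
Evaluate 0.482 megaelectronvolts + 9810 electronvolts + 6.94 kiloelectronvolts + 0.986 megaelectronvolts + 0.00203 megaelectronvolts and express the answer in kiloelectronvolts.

1486.78 kiloelectronvolts

In kiloelectronvolts:
  0.482 megaelectronvolts = 0.482 × 10^3 kiloelectronvolts = 482
  9810 electronvolts = 9810 × 10^-3 kiloelectronvolts = 9.81
  6.94 kiloelectronvolts → 6.94
  0.986 megaelectronvolts = 0.986 × 10^3 kiloelectronvolts = 986
  0.00203 megaelectronvolts = 0.00203 × 10^3 kiloelectronvolts = 2.03
Sum: 482 + 9.81 + 6.94 + 986 + 2.03 = 1486.78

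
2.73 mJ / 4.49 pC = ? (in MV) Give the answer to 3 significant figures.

608 MV

(2.73e-3) / (4.49e-12) = 0.60802e9 V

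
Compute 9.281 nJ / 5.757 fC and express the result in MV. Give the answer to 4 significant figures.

1.612 MV

(9.281 × 10^-9) / (5.757 × 10^-15) = 1.61212 × 10^6 V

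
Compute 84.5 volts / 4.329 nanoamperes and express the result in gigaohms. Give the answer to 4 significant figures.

19.52 gigaohms

(84.5) / (4.329 × 10⁻⁹) = 19.5195 × 10⁹ Ω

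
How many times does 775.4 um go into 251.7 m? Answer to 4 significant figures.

(251.7) / (775.4 × 10^-6) = 0.32461 × 10^6

324600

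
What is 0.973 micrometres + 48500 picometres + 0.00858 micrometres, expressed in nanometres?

In nanometres:
  0.973 micrometres = 0.973 × 10^3 nanometres = 973
  48500 picometres = 48500 × 10^-3 nanometres = 48.5
  0.00858 micrometres = 0.00858 × 10^3 nanometres = 8.58
Sum: 973 + 48.5 + 8.58 = 1030.08

1030.08 nanometres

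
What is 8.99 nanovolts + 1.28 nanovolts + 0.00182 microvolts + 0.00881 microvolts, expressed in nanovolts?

In nanovolts:
  8.99 nanovolts → 8.99
  1.28 nanovolts → 1.28
  0.00182 microvolts = 0.00182 × 10³ nanovolts = 1.82
  0.00881 microvolts = 0.00881 × 10³ nanovolts = 8.81
Sum: 8.99 + 1.28 + 1.82 + 8.81 = 20.9

20.9 nanovolts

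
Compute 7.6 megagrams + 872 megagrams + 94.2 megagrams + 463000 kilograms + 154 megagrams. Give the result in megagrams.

In megagrams:
  7.6 megagrams → 7.6
  872 megagrams → 872
  94.2 megagrams → 94.2
  463000 kilograms = 463000 × 10^-3 megagrams = 463
  154 megagrams → 154
Sum: 7.6 + 872 + 94.2 + 463 + 154 = 1590.8

1590.8 megagrams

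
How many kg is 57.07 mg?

milli = 1e-3, kilo = 1e3; factor is 1e-6.
57.07 × 1e-6 = 0.00005707

0.00005707 kg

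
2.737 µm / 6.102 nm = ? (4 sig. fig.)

(2.737 × 10^-6) / (6.102 × 10^-9) = 0.44854 × 10^3

448.5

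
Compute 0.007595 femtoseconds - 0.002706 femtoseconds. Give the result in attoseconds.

4.889 attoseconds

In attoseconds:
  0.007595 femtoseconds = 0.007595 × 10^3 attoseconds = 7.595
  0.002706 femtoseconds = 0.002706 × 10^3 attoseconds = 2.706
Difference: 7.595 - 2.706 = 4.889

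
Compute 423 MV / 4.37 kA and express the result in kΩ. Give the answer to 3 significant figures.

(423 × 10^6) / (4.37 × 10^3) = 96.796 × 10^3 Ω

96.8 kΩ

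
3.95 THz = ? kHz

3950000000 kHz

tera = 10^12, kilo = 10^3; factor is 10^9.
3.95 × 10^9 = 3950000000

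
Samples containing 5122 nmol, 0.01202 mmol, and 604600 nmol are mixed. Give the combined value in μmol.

In μmol:
  5122 nmol = 5122e-3 μmol = 5.122
  0.01202 mmol = 0.01202e3 μmol = 12.02
  604600 nmol = 604600e-3 μmol = 604.6
Sum: 5.122 + 12.02 + 604.6 = 621.742

621.742 μmol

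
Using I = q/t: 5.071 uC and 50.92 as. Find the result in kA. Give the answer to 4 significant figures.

(5.071e-6) / (50.92e-18) = 0.0995876e12 A

99590000 kA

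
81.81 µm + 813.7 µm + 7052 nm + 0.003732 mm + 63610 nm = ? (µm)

969.904 µm

In µm:
  81.81 µm → 81.81
  813.7 µm → 813.7
  7052 nm = 7052e-3 µm = 7.052
  0.003732 mm = 0.003732e3 µm = 3.732
  63610 nm = 63610e-3 µm = 63.61
Sum: 81.81 + 813.7 + 7.052 + 3.732 + 63.61 = 969.904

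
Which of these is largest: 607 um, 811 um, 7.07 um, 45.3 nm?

607 um = 0.000607 m
811 um = 0.000811 m
7.07 um = 0.00000707 m
45.3 nm = 0.0000000453 m

811 um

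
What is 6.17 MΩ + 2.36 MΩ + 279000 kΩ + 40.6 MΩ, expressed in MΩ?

In MΩ:
  6.17 MΩ → 6.17
  2.36 MΩ → 2.36
  279000 kΩ = 279000 × 10⁻³ MΩ = 279
  40.6 MΩ → 40.6
Sum: 6.17 + 2.36 + 279 + 40.6 = 328.13

328.13 MΩ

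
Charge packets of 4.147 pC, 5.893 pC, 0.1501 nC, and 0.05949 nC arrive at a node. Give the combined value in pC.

219.63 pC

In pC:
  4.147 pC → 4.147
  5.893 pC → 5.893
  0.1501 nC = 0.1501 × 10^3 pC = 150.1
  0.05949 nC = 0.05949 × 10^3 pC = 59.49
Sum: 4.147 + 5.893 + 150.1 + 59.49 = 219.63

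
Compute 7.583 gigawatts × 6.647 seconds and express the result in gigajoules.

7.583e9 × 6.647 = 50.404201e9 J

50.404201 gigajoules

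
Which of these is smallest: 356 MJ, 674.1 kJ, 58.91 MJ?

356 MJ = 356000000 J
674.1 kJ = 674100 J
58.91 MJ = 58910000 J

674.1 kJ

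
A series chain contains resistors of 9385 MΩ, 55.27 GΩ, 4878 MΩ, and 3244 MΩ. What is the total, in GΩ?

In GΩ:
  9385 MΩ = 9385 × 10^-3 GΩ = 9.385
  55.27 GΩ → 55.27
  4878 MΩ = 4878 × 10^-3 GΩ = 4.878
  3244 MΩ = 3244 × 10^-3 GΩ = 3.244
Sum: 9.385 + 55.27 + 4.878 + 3.244 = 72.777

72.777 GΩ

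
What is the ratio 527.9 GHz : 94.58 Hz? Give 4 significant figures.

5582000000

(527.9e9) / (94.58) = 5.5815e9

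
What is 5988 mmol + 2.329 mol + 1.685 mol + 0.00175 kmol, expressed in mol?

In mol:
  5988 mmol = 5988 × 10⁻³ mol = 5.988
  2.329 mol → 2.329
  1.685 mol → 1.685
  0.00175 kmol = 0.00175 × 10³ mol = 1.75
Sum: 5.988 + 2.329 + 1.685 + 1.75 = 11.752

11.752 mol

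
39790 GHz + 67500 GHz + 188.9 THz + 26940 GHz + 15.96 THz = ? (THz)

339.09 THz

In THz:
  39790 GHz = 39790e-3 THz = 39.79
  67500 GHz = 67500e-3 THz = 67.5
  188.9 THz → 188.9
  26940 GHz = 26940e-3 THz = 26.94
  15.96 THz → 15.96
Sum: 39.79 + 67.5 + 188.9 + 26.94 + 15.96 = 339.09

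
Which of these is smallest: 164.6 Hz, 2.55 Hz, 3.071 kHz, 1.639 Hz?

164.6 Hz = 164.6 Hz
2.55 Hz = 2.55 Hz
3.071 kHz = 3071 Hz
1.639 Hz = 1.639 Hz

1.639 Hz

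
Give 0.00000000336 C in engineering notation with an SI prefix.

3.36 nC

= 3.36 × 10⁻⁹ C; 10⁻⁹ is nano.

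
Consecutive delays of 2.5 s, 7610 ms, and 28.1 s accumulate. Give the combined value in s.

38.21 s

In s:
  2.5 s → 2.5
  7610 ms = 7610 × 10^-3 s = 7.61
  28.1 s → 28.1
Sum: 2.5 + 7.61 + 28.1 = 38.21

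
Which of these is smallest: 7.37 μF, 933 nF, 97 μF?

933 nF

7.37 μF = 0.00000737 F
933 nF = 0.000000933 F
97 μF = 0.000097 F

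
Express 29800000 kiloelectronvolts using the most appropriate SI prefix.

= 29.8 × 10⁹ electronvolts; 10⁹ is giga.

29.8 gigaelectronvolts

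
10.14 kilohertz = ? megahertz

kilo = 10³, mega = 10⁶; factor is 10⁻³.
10.14 × 10⁻³ = 0.01014

0.01014 megahertz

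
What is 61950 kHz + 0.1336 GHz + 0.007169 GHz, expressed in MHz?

202.719 MHz

In MHz:
  61950 kHz = 61950e-3 MHz = 61.95
  0.1336 GHz = 0.1336e3 MHz = 133.6
  0.007169 GHz = 0.007169e3 MHz = 7.169
Sum: 61.95 + 133.6 + 7.169 = 202.719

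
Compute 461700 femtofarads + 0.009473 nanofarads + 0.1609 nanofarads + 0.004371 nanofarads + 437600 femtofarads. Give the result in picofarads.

In picofarads:
  461700 femtofarads = 461700 × 10^-3 picofarads = 461.7
  0.009473 nanofarads = 0.009473 × 10^3 picofarads = 9.473
  0.1609 nanofarads = 0.1609 × 10^3 picofarads = 160.9
  0.004371 nanofarads = 0.004371 × 10^3 picofarads = 4.371
  437600 femtofarads = 437600 × 10^-3 picofarads = 437.6
Sum: 461.7 + 9.473 + 160.9 + 4.371 + 437.6 = 1074.044

1074.044 picofarads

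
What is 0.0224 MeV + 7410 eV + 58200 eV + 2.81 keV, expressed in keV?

90.82 keV

In keV:
  0.0224 MeV = 0.0224 × 10^3 keV = 22.4
  7410 eV = 7410 × 10^-3 keV = 7.41
  58200 eV = 58200 × 10^-3 keV = 58.2
  2.81 keV → 2.81
Sum: 22.4 + 7.41 + 58.2 + 2.81 = 90.82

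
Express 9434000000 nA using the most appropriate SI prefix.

= 9.434 A; mantissa already in [1, 1000).

9.434 A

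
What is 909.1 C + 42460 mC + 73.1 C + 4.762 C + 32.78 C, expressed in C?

1062.202 C

In C:
  909.1 C → 909.1
  42460 mC = 42460 × 10^-3 C = 42.46
  73.1 C → 73.1
  4.762 C → 4.762
  32.78 C → 32.78
Sum: 909.1 + 42.46 + 73.1 + 4.762 + 32.78 = 1062.202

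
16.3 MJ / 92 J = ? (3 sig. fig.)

(16.3 × 10^6) / (92) = 0.1772 × 10^6

177000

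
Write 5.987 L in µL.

5987000 µL

(no prefix) = 10⁰, micro = 10⁻⁶; factor is 10⁶.
5.987 × 10⁶ = 5987000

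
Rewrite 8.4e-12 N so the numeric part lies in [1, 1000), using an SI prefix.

8.4 pN

= 8.4e-12 N; 1e-12 is pico.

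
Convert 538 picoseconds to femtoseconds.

pico = 10⁻¹², femto = 10⁻¹⁵; factor is 10³.
538 × 10³ = 538000

538000 femtoseconds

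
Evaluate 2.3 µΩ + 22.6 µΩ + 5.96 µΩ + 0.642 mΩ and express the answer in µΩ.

In µΩ:
  2.3 µΩ → 2.3
  22.6 µΩ → 22.6
  5.96 µΩ → 5.96
  0.642 mΩ = 0.642e3 µΩ = 642
Sum: 2.3 + 22.6 + 5.96 + 642 = 672.86

672.86 µΩ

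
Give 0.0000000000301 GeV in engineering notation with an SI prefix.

30.1 meV

= 30.1 × 10⁻³ eV; 10⁻³ is milli.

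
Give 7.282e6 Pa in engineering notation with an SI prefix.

= 7.282e6 Pa; 1e6 is mega.

7.282 MPa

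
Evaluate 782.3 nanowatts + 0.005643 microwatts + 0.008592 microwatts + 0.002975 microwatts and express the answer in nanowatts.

799.51 nanowatts

In nanowatts:
  782.3 nanowatts → 782.3
  0.005643 microwatts = 0.005643 × 10³ nanowatts = 5.643
  0.008592 microwatts = 0.008592 × 10³ nanowatts = 8.592
  0.002975 microwatts = 0.002975 × 10³ nanowatts = 2.975
Sum: 782.3 + 5.643 + 8.592 + 2.975 = 799.51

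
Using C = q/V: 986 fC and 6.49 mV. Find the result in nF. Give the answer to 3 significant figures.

0.152 nF

(986 × 10⁻¹⁵) / (6.49 × 10⁻³) = 151.93 × 10⁻¹² F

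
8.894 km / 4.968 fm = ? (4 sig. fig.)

(8.894 × 10³) / (4.968 × 10⁻¹⁵) = 1.7903 × 10¹⁸

1790000000000000000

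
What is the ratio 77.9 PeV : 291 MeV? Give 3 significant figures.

(77.9 × 10^15) / (291 × 10^6) = 0.2677 × 10^9

268000000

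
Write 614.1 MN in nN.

614100000000000000 nN

mega = 10^6, nano = 10^-9; factor is 10^15.
614.1 × 10^15 = 614100000000000000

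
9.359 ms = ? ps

milli = 10⁻³, pico = 10⁻¹²; factor is 10⁹.
9.359 × 10⁹ = 9359000000

9359000000 ps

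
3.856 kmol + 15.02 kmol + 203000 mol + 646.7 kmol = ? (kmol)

868.576 kmol

In kmol:
  3.856 kmol → 3.856
  15.02 kmol → 15.02
  203000 mol = 203000 × 10^-3 kmol = 203
  646.7 kmol → 646.7
Sum: 3.856 + 15.02 + 203 + 646.7 = 868.576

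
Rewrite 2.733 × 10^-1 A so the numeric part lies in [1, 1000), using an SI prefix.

= 273.3 × 10^-3 A; 10^-3 is milli.

273.3 mA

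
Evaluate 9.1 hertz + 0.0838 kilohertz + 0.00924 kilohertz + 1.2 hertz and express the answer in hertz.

In hertz:
  9.1 hertz → 9.1
  0.0838 kilohertz = 0.0838e3 hertz = 83.8
  0.00924 kilohertz = 0.00924e3 hertz = 9.24
  1.2 hertz → 1.2
Sum: 9.1 + 83.8 + 9.24 + 1.2 = 103.34

103.34 hertz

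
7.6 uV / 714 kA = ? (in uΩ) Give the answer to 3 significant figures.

0.0000106 uΩ

(7.6 × 10^-6) / (714 × 10^3) = 0.010644 × 10^-9 Ω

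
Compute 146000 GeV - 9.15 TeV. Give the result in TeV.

136.85 TeV

In TeV:
  146000 GeV = 146000 × 10⁻³ TeV = 146
  9.15 TeV → 9.15
Difference: 146 - 9.15 = 136.85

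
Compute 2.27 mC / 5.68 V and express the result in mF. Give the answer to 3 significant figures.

0.400 mF

(2.27e-3) / (5.68) = 0.39965e-3 F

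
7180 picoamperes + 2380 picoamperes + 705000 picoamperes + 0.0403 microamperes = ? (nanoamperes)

In nanoamperes:
  7180 picoamperes = 7180 × 10^-3 nanoamperes = 7.18
  2380 picoamperes = 2380 × 10^-3 nanoamperes = 2.38
  705000 picoamperes = 705000 × 10^-3 nanoamperes = 705
  0.0403 microamperes = 0.0403 × 10^3 nanoamperes = 40.3
Sum: 7.18 + 2.38 + 705 + 40.3 = 754.86

754.86 nanoamperes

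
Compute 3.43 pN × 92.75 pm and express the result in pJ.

3.43e-12 × 92.75e-12 = 318.1325e-24 J

0.0000000003181325 pJ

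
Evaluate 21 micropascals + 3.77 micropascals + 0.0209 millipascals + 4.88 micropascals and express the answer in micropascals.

In micropascals:
  21 micropascals → 21
  3.77 micropascals → 3.77
  0.0209 millipascals = 0.0209 × 10^3 micropascals = 20.9
  4.88 micropascals → 4.88
Sum: 21 + 3.77 + 20.9 + 4.88 = 50.55

50.55 micropascals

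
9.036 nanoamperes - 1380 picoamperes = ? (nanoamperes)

In nanoamperes:
  9.036 nanoamperes → 9.036
  1380 picoamperes = 1380 × 10⁻³ nanoamperes = 1.38
Difference: 9.036 - 1.38 = 7.656

7.656 nanoamperes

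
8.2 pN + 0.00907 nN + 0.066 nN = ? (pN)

In pN:
  8.2 pN → 8.2
  0.00907 nN = 0.00907 × 10^3 pN = 9.07
  0.066 nN = 0.066 × 10^3 pN = 66
Sum: 8.2 + 9.07 + 66 = 83.27

83.27 pN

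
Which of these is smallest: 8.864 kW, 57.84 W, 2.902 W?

8.864 kW = 8864 W
57.84 W = 57.84 W
2.902 W = 2.902 W

2.902 W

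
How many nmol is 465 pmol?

pico = 10^-12, nano = 10^-9; factor is 10^-3.
465 × 10^-3 = 0.465

0.465 nmol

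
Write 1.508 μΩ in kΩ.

micro = 1e-6, kilo = 1e3; factor is 1e-9.
1.508 × 1e-9 = 0.000000001508

0.000000001508 kΩ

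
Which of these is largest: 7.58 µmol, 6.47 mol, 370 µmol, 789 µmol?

7.58 µmol = 0.00000758 mol
6.47 mol = 6.47 mol
370 µmol = 0.00037 mol
789 µmol = 0.000789 mol

6.47 mol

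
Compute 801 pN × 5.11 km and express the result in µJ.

801 × 10⁻¹² × 5.11 × 10³ = 4093.11 × 10⁻⁹ J

4.09311 µJ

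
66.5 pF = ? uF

pico = 10⁻¹², micro = 10⁻⁶; factor is 10⁻⁶.
66.5 × 10⁻⁶ = 0.0000665

0.0000665 uF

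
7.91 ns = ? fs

7910000 fs

nano = 1e-9, femto = 1e-15; factor is 1e6.
7.91 × 1e6 = 7910000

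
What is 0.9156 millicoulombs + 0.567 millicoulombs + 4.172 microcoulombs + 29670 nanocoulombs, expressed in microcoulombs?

1516.442 microcoulombs

In microcoulombs:
  0.9156 millicoulombs = 0.9156 × 10^3 microcoulombs = 915.6
  0.567 millicoulombs = 0.567 × 10^3 microcoulombs = 567
  4.172 microcoulombs → 4.172
  29670 nanocoulombs = 29670 × 10^-3 microcoulombs = 29.67
Sum: 915.6 + 567 + 4.172 + 29.67 = 1516.442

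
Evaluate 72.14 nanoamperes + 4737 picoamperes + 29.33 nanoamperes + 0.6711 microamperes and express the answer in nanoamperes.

777.307 nanoamperes

In nanoamperes:
  72.14 nanoamperes → 72.14
  4737 picoamperes = 4737 × 10⁻³ nanoamperes = 4.737
  29.33 nanoamperes → 29.33
  0.6711 microamperes = 0.6711 × 10³ nanoamperes = 671.1
Sum: 72.14 + 4.737 + 29.33 + 671.1 = 777.307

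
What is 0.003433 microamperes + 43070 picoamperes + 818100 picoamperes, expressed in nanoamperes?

In nanoamperes:
  0.003433 microamperes = 0.003433 × 10³ nanoamperes = 3.433
  43070 picoamperes = 43070 × 10⁻³ nanoamperes = 43.07
  818100 picoamperes = 818100 × 10⁻³ nanoamperes = 818.1
Sum: 3.433 + 43.07 + 818.1 = 864.603

864.603 nanoamperes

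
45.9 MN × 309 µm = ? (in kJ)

45.9 × 10^6 × 309 × 10^-6 = 14183.1 J

14.1831 kJ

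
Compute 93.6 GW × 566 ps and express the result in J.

93.6e9 × 566e-12 = 52977.6e-3 J

52.9776 J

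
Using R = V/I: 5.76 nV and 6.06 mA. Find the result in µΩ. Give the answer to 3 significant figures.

(5.76 × 10^-9) / (6.06 × 10^-3) = 0.9505 × 10^-6 Ω

0.950 µΩ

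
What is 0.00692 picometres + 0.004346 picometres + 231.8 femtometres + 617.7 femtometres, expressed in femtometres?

In femtometres:
  0.00692 picometres = 0.00692e3 femtometres = 6.92
  0.004346 picometres = 0.004346e3 femtometres = 4.346
  231.8 femtometres → 231.8
  617.7 femtometres → 617.7
Sum: 6.92 + 4.346 + 231.8 + 617.7 = 860.766

860.766 femtometres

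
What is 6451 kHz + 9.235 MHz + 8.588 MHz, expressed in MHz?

In MHz:
  6451 kHz = 6451 × 10^-3 MHz = 6.451
  9.235 MHz → 9.235
  8.588 MHz → 8.588
Sum: 6.451 + 9.235 + 8.588 = 24.274

24.274 MHz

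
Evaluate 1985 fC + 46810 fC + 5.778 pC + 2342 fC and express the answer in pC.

In pC:
  1985 fC = 1985 × 10^-3 pC = 1.985
  46810 fC = 46810 × 10^-3 pC = 46.81
  5.778 pC → 5.778
  2342 fC = 2342 × 10^-3 pC = 2.342
Sum: 1.985 + 46.81 + 5.778 + 2.342 = 56.915

56.915 pC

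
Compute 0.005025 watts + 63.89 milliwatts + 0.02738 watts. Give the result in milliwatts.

In milliwatts:
  0.005025 watts = 0.005025 × 10³ milliwatts = 5.025
  63.89 milliwatts → 63.89
  0.02738 watts = 0.02738 × 10³ milliwatts = 27.38
Sum: 5.025 + 63.89 + 27.38 = 96.295

96.295 milliwatts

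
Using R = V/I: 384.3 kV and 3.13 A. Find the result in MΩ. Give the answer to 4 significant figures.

0.1228 MΩ

(384.3e3) / (3.13) = 122.78e3 Ω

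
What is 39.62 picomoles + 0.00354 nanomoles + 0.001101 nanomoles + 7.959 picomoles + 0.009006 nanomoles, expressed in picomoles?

61.226 picomoles

In picomoles:
  39.62 picomoles → 39.62
  0.00354 nanomoles = 0.00354e3 picomoles = 3.54
  0.001101 nanomoles = 0.001101e3 picomoles = 1.101
  7.959 picomoles → 7.959
  0.009006 nanomoles = 0.009006e3 picomoles = 9.006
Sum: 39.62 + 3.54 + 1.101 + 7.959 + 9.006 = 61.226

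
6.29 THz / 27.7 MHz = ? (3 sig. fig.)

(6.29 × 10^12) / (27.7 × 10^6) = 0.2271 × 10^6

227000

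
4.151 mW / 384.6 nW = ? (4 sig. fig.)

10790

(4.151 × 10⁻³) / (384.6 × 10⁻⁹) = 0.010793 × 10⁶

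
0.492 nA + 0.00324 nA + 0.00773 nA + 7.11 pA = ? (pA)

510.08 pA

In pA:
  0.492 nA = 0.492 × 10³ pA = 492
  0.00324 nA = 0.00324 × 10³ pA = 3.24
  0.00773 nA = 0.00773 × 10³ pA = 7.73
  7.11 pA → 7.11
Sum: 492 + 3.24 + 7.73 + 7.11 = 510.08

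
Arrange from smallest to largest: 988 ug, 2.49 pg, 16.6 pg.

988 ug = 0.000988 g
2.49 pg = 0.00000000000249 g
16.6 pg = 0.0000000000166 g

2.49 pg < 16.6 pg < 988 ug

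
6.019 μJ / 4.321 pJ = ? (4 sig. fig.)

1393000

(6.019 × 10^-6) / (4.321 × 10^-12) = 1.393 × 10^6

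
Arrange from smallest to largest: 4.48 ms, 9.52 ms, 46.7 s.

4.48 ms < 9.52 ms < 46.7 s

4.48 ms = 0.00448 s
9.52 ms = 0.00952 s
46.7 s = 46.7 s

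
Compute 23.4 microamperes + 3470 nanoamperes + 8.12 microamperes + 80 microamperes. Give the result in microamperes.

114.99 microamperes

In microamperes:
  23.4 microamperes → 23.4
  3470 nanoamperes = 3470 × 10⁻³ microamperes = 3.47
  8.12 microamperes → 8.12
  80 microamperes → 80
Sum: 23.4 + 3.47 + 8.12 + 80 = 114.99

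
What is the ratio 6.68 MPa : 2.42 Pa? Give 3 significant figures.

2760000

(6.68 × 10^6) / (2.42) = 2.76 × 10^6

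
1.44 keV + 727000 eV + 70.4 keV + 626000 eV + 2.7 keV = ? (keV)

In keV:
  1.44 keV → 1.44
  727000 eV = 727000 × 10⁻³ keV = 727
  70.4 keV → 70.4
  626000 eV = 626000 × 10⁻³ keV = 626
  2.7 keV → 2.7
Sum: 1.44 + 727 + 70.4 + 626 + 2.7 = 1427.54

1427.54 keV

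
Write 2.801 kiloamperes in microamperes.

kilo = 10^3, micro = 10^-6; factor is 10^9.
2.801 × 10^9 = 2801000000

2801000000 microamperes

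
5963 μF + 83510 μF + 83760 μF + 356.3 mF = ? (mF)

In mF:
  5963 μF = 5963 × 10⁻³ mF = 5.963
  83510 μF = 83510 × 10⁻³ mF = 83.51
  83760 μF = 83760 × 10⁻³ mF = 83.76
  356.3 mF → 356.3
Sum: 5.963 + 83.51 + 83.76 + 356.3 = 529.533

529.533 mF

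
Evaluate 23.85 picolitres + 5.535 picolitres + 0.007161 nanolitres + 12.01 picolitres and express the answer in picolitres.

In picolitres:
  23.85 picolitres → 23.85
  5.535 picolitres → 5.535
  0.007161 nanolitres = 0.007161 × 10³ picolitres = 7.161
  12.01 picolitres → 12.01
Sum: 23.85 + 5.535 + 7.161 + 12.01 = 48.556

48.556 picolitres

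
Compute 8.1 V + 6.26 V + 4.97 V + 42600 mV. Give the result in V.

In V:
  8.1 V → 8.1
  6.26 V → 6.26
  4.97 V → 4.97
  42600 mV = 42600 × 10^-3 V = 42.6
Sum: 8.1 + 6.26 + 4.97 + 42.6 = 61.93

61.93 V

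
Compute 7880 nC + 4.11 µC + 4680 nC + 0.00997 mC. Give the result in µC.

In µC:
  7880 nC = 7880 × 10^-3 µC = 7.88
  4.11 µC → 4.11
  4680 nC = 4680 × 10^-3 µC = 4.68
  0.00997 mC = 0.00997 × 10^3 µC = 9.97
Sum: 7.88 + 4.11 + 4.68 + 9.97 = 26.64

26.64 µC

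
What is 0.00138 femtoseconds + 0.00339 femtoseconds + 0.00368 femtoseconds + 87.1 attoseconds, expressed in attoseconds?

In attoseconds:
  0.00138 femtoseconds = 0.00138 × 10^3 attoseconds = 1.38
  0.00339 femtoseconds = 0.00339 × 10^3 attoseconds = 3.39
  0.00368 femtoseconds = 0.00368 × 10^3 attoseconds = 3.68
  87.1 attoseconds → 87.1
Sum: 1.38 + 3.39 + 3.68 + 87.1 = 95.55

95.55 attoseconds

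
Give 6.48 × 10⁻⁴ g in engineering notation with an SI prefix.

648 µg

= 648 × 10⁻⁶ g; 10⁻⁶ is micro.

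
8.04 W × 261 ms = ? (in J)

8.04 × 261 × 10⁻³ = 2098.44 × 10⁻³ J

2.09844 J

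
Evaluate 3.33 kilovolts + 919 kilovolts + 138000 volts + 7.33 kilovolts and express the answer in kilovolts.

1067.66 kilovolts

In kilovolts:
  3.33 kilovolts → 3.33
  919 kilovolts → 919
  138000 volts = 138000 × 10^-3 kilovolts = 138
  7.33 kilovolts → 7.33
Sum: 3.33 + 919 + 138 + 7.33 = 1067.66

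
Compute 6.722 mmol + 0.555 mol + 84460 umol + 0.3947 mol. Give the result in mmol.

1040.882 mmol

In mmol:
  6.722 mmol → 6.722
  0.555 mol = 0.555 × 10³ mmol = 555
  84460 umol = 84460 × 10⁻³ mmol = 84.46
  0.3947 mol = 0.3947 × 10³ mmol = 394.7
Sum: 6.722 + 555 + 84.46 + 394.7 = 1040.882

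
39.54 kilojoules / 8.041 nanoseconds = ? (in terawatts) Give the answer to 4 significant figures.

(39.54e3) / (8.041e-9) = 4.9173e12 W

4.917 terawatts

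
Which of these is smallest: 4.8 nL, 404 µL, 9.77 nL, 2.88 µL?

4.8 nL = 0.0000000048 L
404 µL = 0.000404 L
9.77 nL = 0.00000000977 L
2.88 µL = 0.00000288 L

4.8 nL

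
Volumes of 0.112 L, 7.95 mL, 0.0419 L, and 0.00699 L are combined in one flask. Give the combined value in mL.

168.84 mL

In mL:
  0.112 L = 0.112e3 mL = 112
  7.95 mL → 7.95
  0.0419 L = 0.0419e3 mL = 41.9
  0.00699 L = 0.00699e3 mL = 6.99
Sum: 112 + 7.95 + 41.9 + 6.99 = 168.84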